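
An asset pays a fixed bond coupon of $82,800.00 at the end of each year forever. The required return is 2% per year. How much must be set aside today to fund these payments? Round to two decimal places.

Periodic rate r = 0.02 per year.
Level perpetuity: PV = PMT / r = 82,800 / (0.02) = $4,140,000.00.

$4,140,000.00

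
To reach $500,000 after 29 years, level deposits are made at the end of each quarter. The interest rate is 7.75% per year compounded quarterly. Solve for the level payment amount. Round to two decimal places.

$1,172.43

Level ordinary annuity; solve FV = PMT × [((1+r)^n − 1)/r] for PMT.
Periodic rate r = 0.0775/4 per quarter; n is counted in quarters.
With n = 116: PMT = 500,000 / ([((1+r)^n − 1)/r]) = $1,172.43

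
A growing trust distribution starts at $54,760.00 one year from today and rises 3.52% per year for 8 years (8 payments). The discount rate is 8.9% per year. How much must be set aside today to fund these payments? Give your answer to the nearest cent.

Periodic rate r = 0.089 per year.
Growing ordinary annuity: PV = PMT₁ × [1 − ((1+g)/(1+r))^n] / (r − g) = 54,760 × [1 − ((1+0.0352)/(1+r))^8] / (r − 0.0352) = $339,183.90.

$339,183.90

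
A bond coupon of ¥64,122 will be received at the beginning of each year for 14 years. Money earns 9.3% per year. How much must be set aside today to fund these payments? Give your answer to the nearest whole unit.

¥536,605

This is an annuity due: 14 payments of ¥64,122 at the beginning of each year.
Periodic rate r = 0.093 per year.
PV = PMT × [(1 − (1+r)^−n)/r] × (1+r) = 64,122 × [1 − (1+r)^−14] / r × (1+r) = ¥536,605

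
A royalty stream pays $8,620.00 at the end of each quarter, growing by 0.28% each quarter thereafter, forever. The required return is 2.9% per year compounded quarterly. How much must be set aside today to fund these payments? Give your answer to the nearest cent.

Periodic rate r = 0.029/4 per quarter.
Growing perpetuity (Gordon): PV = PMT₁ / (r − g) = 8,620 / (r − 0.0028) = $1,937,078.65.

$1,937,078.65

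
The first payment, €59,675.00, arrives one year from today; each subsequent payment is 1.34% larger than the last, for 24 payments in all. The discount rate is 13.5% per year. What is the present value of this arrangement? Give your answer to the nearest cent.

€458,411.35

Periodic rate r = 0.135 per year.
Growing ordinary annuity: PV = PMT₁ × [1 − ((1+g)/(1+r))^n] / (r − g) = 59,675 × [1 − ((1+0.0134)/(1+r))^24] / (r − 0.0134) = €458,411.35.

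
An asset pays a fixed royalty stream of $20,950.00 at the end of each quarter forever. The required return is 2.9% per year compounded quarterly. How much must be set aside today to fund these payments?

$2,889,655.17

Periodic rate r = 0.029/4 per quarter.
Level perpetuity: PV = PMT / r = 20,950 / (0.029/4) = $2,889,655.17.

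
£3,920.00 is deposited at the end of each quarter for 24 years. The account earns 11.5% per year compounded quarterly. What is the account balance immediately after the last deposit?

£1,935,670.76

This is an ordinary annuity: 96 deposits of £3,920.00 at the end of each quarter.
Periodic rate r = 0.115/4 per quarter; n is counted in quarters.
FV = PMT × [((1+r)^n − 1)/r] = 3,920 × [(1+r)^96 − 1] / r = £1,935,670.76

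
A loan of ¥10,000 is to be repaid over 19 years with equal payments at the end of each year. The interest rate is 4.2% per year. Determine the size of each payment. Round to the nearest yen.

Level ordinary annuity; solve PV = PMT × [(1 − (1+r)^−n)/r] for PMT.
Periodic rate r = 0.042 per year.
With n = 19: PMT = 10,000 / ([(1 − (1+r)^−n)/r]) = ¥774

¥774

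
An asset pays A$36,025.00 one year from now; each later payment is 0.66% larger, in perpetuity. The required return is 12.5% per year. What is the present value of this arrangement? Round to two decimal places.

A$304,265.20

Periodic rate r = 0.125 per year.
Growing perpetuity (Gordon): PV = PMT₁ / (r − g) = 36,025 / (r − 0.0066) = A$304,265.20.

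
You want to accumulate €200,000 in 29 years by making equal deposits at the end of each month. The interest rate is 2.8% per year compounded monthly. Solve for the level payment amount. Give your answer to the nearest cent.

€373.25

Level ordinary annuity; solve FV = PMT × [((1+r)^n − 1)/r] for PMT.
Periodic rate r = 0.028/12 per month; n is counted in months.
With n = 348: PMT = 200,000 / ([((1+r)^n − 1)/r]) = €373.25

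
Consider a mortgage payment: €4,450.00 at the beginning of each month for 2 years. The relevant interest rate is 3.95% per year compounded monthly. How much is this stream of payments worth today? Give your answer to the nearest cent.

This is an annuity due: 24 payments of €4,450.00 at the beginning of each month.
Periodic rate r = 0.0395/12 per month; n is counted in months.
PV = PMT × [(1 − (1+r)^−n)/r] × (1+r) = 4,450 × [1 − (1+r)^−24] / r × (1+r) = €102,865.74

€102,865.74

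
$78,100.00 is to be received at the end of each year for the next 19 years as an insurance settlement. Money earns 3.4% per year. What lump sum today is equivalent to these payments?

$1,080,083.20

This is an ordinary annuity: 19 payments of $78,100.00 at the end of each year.
Periodic rate r = 0.034 per year.
PV = PMT × [(1 − (1+r)^−n)/r] = 78,100 × [1 − (1+r)^−19] / r = $1,080,083.20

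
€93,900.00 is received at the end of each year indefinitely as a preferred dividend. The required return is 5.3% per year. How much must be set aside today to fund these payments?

Periodic rate r = 0.053 per year.
Level perpetuity: PV = PMT / r = 93,900 / (0.053) = €1,771,698.11.

€1,771,698.11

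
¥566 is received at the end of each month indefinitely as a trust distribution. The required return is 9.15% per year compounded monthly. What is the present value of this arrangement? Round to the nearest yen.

¥74,230

Periodic rate r = 0.0915/12 per month.
Level perpetuity: PV = PMT / r = 566 / (0.0915/12) = ¥74,230.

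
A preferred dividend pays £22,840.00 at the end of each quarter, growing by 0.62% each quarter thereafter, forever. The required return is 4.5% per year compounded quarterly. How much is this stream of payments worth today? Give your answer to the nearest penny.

£4,522,772.28

Periodic rate r = 0.045/4 per quarter.
Growing perpetuity (Gordon): PV = PMT₁ / (r − g) = 22,840 / (r − 0.0062) = £4,522,772.28.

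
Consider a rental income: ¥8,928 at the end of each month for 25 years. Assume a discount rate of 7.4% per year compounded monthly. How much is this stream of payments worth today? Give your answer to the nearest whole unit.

¥1,218,841

This is an ordinary annuity: 300 payments of ¥8,928 at the end of each month.
Periodic rate r = 0.074/12 per month; n is counted in months.
PV = PMT × [(1 − (1+r)^−n)/r] = 8,928 × [1 − (1+r)^−300] / r = ¥1,218,841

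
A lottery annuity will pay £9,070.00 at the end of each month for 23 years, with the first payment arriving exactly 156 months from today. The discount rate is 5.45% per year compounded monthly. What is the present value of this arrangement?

£706,098.74

Ordinary annuity of 276 payments, first payment at period 156.
Periodic rate r = 0.0545/12 per month; n is counted in months.
The ordinary-annuity PV formula values the stream one period before the first payment (period 155); discount that back 155 periods:
PV₀ = 9,070 × [1 − (1+r)^−276] / r × (1+r)^−155 = £706,098.74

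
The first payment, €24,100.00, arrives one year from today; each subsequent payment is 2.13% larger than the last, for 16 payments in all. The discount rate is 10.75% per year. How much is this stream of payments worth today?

€203,117.25

Periodic rate r = 0.1075 per year.
Growing ordinary annuity: PV = PMT₁ × [1 − ((1+g)/(1+r))^n] / (r − g) = 24,100 × [1 − ((1+0.0213)/(1+r))^16] / (r − 0.0213) = €203,117.25.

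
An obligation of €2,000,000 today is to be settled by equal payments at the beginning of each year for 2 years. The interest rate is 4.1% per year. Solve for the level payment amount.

€1,020,088.19

Level annuity due; solve PV = PMT × [(1 − (1+r)^−n)/r] × (1+r) for PMT.
Periodic rate r = 0.041 per year.
With n = 2: PMT = 2,000,000 / ([(1 − (1+r)^−n)/r] × (1+r)) = €1,020,088.19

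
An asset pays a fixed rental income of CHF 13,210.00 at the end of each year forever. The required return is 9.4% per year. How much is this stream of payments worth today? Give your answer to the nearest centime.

CHF 140,531.91

Periodic rate r = 0.094 per year.
Level perpetuity: PV = PMT / r = 13,210 / (0.094) = CHF 140,531.91.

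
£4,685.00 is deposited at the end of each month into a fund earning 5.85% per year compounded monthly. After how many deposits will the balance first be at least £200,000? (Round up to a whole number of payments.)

39 payments

Periodic rate r = 0.0585/12 per month; n is counted in months.
Ordinary annuity FV: 200,000 = 4,685 × [((1+r)^n − 1)/r].
(1+r)^n = 1 + 200,000 × r / 4,685, so n = ln(1 + 200,000·r/4,685) / ln(1+r) = 38.88.
Round up to a whole number of payments: n = 39.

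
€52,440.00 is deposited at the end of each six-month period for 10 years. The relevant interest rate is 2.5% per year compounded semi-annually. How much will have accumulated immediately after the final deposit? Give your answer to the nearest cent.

This is an ordinary annuity: 20 deposits of €52,440.00 at the end of each six-month period.
Periodic rate r = 0.025/2 per half-year; n is counted in half-years.
FV = PMT × [((1+r)^n − 1)/r] = 52,440 × [(1+r)^20 − 1] / r = €1,183,202.59

€1,183,202.59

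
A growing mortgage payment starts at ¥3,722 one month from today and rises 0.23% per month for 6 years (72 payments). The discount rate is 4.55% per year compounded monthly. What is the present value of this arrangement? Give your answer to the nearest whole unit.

Periodic rate r = 0.0455/12 per month; n is counted in months.
Growing ordinary annuity: PV = PMT₁ × [1 − ((1+g)/(1+r))^n] / (r − g) = 3,722 × [1 − ((1+0.0023)/(1+r))^72] / (r − 0.0023) = ¥253,364.

¥253,364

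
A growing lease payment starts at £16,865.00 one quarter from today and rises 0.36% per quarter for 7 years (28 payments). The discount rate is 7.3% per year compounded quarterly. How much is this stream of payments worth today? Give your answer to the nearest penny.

£383,968.61

Periodic rate r = 0.073/4 per quarter; n is counted in quarters.
Growing ordinary annuity: PV = PMT₁ × [1 − ((1+g)/(1+r))^n] / (r − g) = 16,865 × [1 − ((1+0.0036)/(1+r))^28] / (r − 0.0036) = £383,968.61.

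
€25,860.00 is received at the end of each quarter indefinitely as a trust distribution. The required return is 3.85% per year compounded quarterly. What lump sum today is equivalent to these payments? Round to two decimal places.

€2,686,753.25

Periodic rate r = 0.0385/4 per quarter.
Level perpetuity: PV = PMT / r = 25,860 / (0.0385/4) = €2,686,753.25.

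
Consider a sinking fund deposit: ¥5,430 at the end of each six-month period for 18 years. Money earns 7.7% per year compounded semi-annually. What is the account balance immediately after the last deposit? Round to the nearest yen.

This is an ordinary annuity: 36 deposits of ¥5,430 at the end of each six-month period.
Periodic rate r = 0.077/2 per half-year; n is counted in half-years.
FV = PMT × [((1+r)^n − 1)/r] = 5,430 × [(1+r)^36 − 1] / r = ¥408,468

¥408,468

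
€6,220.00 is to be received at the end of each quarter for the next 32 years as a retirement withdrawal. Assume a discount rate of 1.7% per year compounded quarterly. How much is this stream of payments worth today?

€613,085.10

This is an ordinary annuity: 128 payments of €6,220.00 at the end of each quarter.
Periodic rate r = 0.017/4 per quarter; n is counted in quarters.
PV = PMT × [(1 − (1+r)^−n)/r] = 6,220 × [1 − (1+r)^−128] / r = €613,085.10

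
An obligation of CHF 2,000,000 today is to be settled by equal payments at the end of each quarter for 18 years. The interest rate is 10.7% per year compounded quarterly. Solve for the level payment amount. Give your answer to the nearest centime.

Level ordinary annuity; solve PV = PMT × [(1 − (1+r)^−n)/r] for PMT.
Periodic rate r = 0.107/4 per quarter; n is counted in quarters.
With n = 72: PMT = 2,000,000 / ([(1 − (1+r)^−n)/r]) = CHF 62,901.62

CHF 62,901.62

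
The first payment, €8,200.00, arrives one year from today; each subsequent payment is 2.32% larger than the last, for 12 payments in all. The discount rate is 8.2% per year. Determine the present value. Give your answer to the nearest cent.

€68,131.77

Periodic rate r = 0.082 per year.
Growing ordinary annuity: PV = PMT₁ × [1 − ((1+g)/(1+r))^n] / (r − g) = 8,200 × [1 − ((1+0.0232)/(1+r))^12] / (r − 0.0232) = €68,131.77.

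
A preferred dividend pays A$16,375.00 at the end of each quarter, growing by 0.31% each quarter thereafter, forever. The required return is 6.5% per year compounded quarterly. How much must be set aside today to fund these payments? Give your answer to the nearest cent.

A$1,245,247.15

Periodic rate r = 0.065/4 per quarter.
Growing perpetuity (Gordon): PV = PMT₁ / (r − g) = 16,375 / (r − 0.0031) = A$1,245,247.15.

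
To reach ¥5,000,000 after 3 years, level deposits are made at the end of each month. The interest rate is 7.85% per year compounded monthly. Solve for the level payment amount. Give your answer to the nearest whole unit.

Level ordinary annuity; solve FV = PMT × [((1+r)^n − 1)/r] for PMT.
Periodic rate r = 0.0785/12 per month; n is counted in months.
With n = 36: PMT = 5,000,000 / ([((1+r)^n − 1)/r]) = ¥123,628

¥123,628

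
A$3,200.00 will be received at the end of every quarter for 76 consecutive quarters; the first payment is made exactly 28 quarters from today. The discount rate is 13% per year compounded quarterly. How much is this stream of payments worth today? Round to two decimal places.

Ordinary annuity of 76 payments, first payment at period 28.
Periodic rate r = 0.13/4 per quarter; n is counted in quarters.
The ordinary-annuity PV formula values the stream one period before the first payment (period 27); discount that back 27 periods:
PV₀ = 3,200 × [1 − (1+r)^−76] / r × (1+r)^−27 = A$37,865.36

A$37,865.36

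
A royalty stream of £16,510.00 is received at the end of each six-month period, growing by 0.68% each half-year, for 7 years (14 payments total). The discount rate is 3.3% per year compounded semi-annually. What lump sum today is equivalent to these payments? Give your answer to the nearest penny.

Periodic rate r = 0.033/2 per half-year; n is counted in half-years.
Growing ordinary annuity: PV = PMT₁ × [1 − ((1+g)/(1+r))^n] / (r − g) = 16,510 × [1 − ((1+0.0068)/(1+r))^14] / (r − 0.0068) = £213,808.49.

£213,808.49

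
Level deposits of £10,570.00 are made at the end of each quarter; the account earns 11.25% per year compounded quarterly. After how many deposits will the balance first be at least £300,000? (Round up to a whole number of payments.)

Periodic rate r = 0.1125/4 per quarter; n is counted in quarters.
Ordinary annuity FV: 300,000 = 10,570 × [((1+r)^n − 1)/r].
(1+r)^n = 1 + 300,000 × r / 10,570, so n = ln(1 + 300,000·r/10,570) / ln(1+r) = 21.16.
Round up to a whole number of payments: n = 22.

22 payments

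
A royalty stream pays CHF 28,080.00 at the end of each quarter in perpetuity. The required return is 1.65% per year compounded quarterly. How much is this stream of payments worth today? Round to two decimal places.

Periodic rate r = 0.0165/4 per quarter.
Level perpetuity: PV = PMT / r = 28,080 / (0.0165/4) = CHF 6,807,272.73.

CHF 6,807,272.73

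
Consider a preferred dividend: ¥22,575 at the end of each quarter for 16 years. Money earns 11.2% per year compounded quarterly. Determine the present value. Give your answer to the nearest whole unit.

This is an ordinary annuity: 64 payments of ¥22,575 at the end of each quarter.
Periodic rate r = 0.112/4 per quarter; n is counted in quarters.
PV = PMT × [(1 − (1+r)^−n)/r] = 22,575 × [1 − (1+r)^−64] / r = ¥668,557

¥668,557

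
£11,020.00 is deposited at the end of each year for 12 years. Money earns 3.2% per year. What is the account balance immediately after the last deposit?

£158,185.07

This is an ordinary annuity: 12 deposits of £11,020.00 at the end of each year.
Periodic rate r = 0.032 per year.
FV = PMT × [((1+r)^n − 1)/r] = 11,020 × [(1+r)^12 − 1] / r = £158,185.07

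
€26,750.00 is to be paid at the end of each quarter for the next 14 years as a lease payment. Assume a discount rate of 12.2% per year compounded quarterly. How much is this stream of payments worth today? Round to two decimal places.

This is an ordinary annuity: 56 payments of €26,750.00 at the end of each quarter.
Periodic rate r = 0.122/4 per quarter; n is counted in quarters.
PV = PMT × [(1 − (1+r)^−n)/r] = 26,750 × [1 − (1+r)^−56] / r = €713,993.41

€713,993.41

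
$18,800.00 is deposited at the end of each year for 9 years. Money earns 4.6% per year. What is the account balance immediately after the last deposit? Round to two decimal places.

$203,915.89

This is an ordinary annuity: 9 deposits of $18,800.00 at the end of each year.
Periodic rate r = 0.046 per year.
FV = PMT × [((1+r)^n − 1)/r] = 18,800 × [(1+r)^9 − 1] / r = $203,915.89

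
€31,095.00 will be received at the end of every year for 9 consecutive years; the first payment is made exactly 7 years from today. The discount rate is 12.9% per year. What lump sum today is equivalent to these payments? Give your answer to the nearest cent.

€77,339.41

Ordinary annuity of 9 payments, first payment at period 7.
Periodic rate r = 0.129 per year.
The ordinary-annuity PV formula values the stream one period before the first payment (period 6); discount that back 6 periods:
PV₀ = 31,095 × [1 − (1+r)^−9] / r × (1+r)^−6 = €77,339.41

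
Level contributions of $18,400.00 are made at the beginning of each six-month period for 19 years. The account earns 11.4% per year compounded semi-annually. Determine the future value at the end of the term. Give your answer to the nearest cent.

This is an annuity due: 38 deposits of $18,400.00 at the beginning of each six-month period.
Periodic rate r = 0.114/2 per half-year; n is counted in half-years.
FV = PMT × [((1+r)^n − 1)/r] × (1+r) = 18,400 × [(1+r)^38 − 1] / r × (1+r) = $2,463,370.66

$2,463,370.66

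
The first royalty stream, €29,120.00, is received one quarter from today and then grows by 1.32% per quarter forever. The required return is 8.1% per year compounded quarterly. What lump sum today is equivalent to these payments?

€4,130,496.45

Periodic rate r = 0.081/4 per quarter.
Growing perpetuity (Gordon): PV = PMT₁ / (r − g) = 29,120 / (r − 0.0132) = €4,130,496.45.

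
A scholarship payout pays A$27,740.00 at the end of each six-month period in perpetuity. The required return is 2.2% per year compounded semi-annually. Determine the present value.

Periodic rate r = 0.022/2 per half-year.
Level perpetuity: PV = PMT / r = 27,740 / (0.022/2) = A$2,521,818.18.

A$2,521,818.18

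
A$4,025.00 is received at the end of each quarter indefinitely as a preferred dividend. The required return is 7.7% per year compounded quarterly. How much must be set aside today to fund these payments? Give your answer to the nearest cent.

A$209,090.91

Periodic rate r = 0.077/4 per quarter.
Level perpetuity: PV = PMT / r = 4,025 / (0.077/4) = A$209,090.91.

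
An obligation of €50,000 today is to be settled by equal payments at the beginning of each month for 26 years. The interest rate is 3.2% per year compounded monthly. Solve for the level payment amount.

€235.64

Level annuity due; solve PV = PMT × [(1 − (1+r)^−n)/r] × (1+r) for PMT.
Periodic rate r = 0.032/12 per month; n is counted in months.
With n = 312: PMT = 50,000 / ([(1 − (1+r)^−n)/r] × (1+r)) = €235.64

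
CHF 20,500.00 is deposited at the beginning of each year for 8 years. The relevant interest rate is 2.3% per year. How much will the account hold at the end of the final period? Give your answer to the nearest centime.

This is an annuity due: 8 deposits of CHF 20,500.00 at the beginning of each year.
Periodic rate r = 0.023 per year.
FV = PMT × [((1+r)^n − 1)/r] × (1+r) = 20,500 × [(1+r)^8 − 1] / r × (1+r) = CHF 181,917.10

CHF 181,917.10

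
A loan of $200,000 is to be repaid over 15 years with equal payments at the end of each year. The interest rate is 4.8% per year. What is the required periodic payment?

Level ordinary annuity; solve PV = PMT × [(1 − (1+r)^−n)/r] for PMT.
Periodic rate r = 0.048 per year.
With n = 15: PMT = 200,000 / ([(1 − (1+r)^−n)/r]) = $19,008.85

$19,008.85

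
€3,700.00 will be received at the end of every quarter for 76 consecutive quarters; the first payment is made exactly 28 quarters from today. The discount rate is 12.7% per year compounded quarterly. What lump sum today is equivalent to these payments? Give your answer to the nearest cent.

€45,453.68

Ordinary annuity of 76 payments, first payment at period 28.
Periodic rate r = 0.127/4 per quarter; n is counted in quarters.
The ordinary-annuity PV formula values the stream one period before the first payment (period 27); discount that back 27 periods:
PV₀ = 3,700 × [1 − (1+r)^−76] / r × (1+r)^−27 = €45,453.68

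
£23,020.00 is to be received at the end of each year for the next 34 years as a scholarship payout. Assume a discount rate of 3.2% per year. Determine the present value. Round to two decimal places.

This is an ordinary annuity: 34 payments of £23,020.00 at the end of each year.
Periodic rate r = 0.032 per year.
PV = PMT × [(1 − (1+r)^−n)/r] = 23,020 × [1 − (1+r)^−34] / r = £472,858.70

£472,858.70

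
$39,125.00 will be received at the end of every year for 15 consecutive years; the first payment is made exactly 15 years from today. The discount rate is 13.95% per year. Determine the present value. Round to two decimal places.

Ordinary annuity of 15 payments, first payment at period 15.
Periodic rate r = 0.1395 per year.
The ordinary-annuity PV formula values the stream one period before the first payment (period 14); discount that back 14 periods:
PV₀ = 39,125 × [1 − (1+r)^−15] / r × (1+r)^−14 = $38,713.45

$38,713.45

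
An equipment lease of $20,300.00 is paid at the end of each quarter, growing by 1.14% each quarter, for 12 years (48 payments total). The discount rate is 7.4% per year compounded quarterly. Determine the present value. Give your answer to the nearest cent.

Periodic rate r = 0.074/4 per quarter; n is counted in quarters.
Growing ordinary annuity: PV = PMT₁ × [1 − ((1+g)/(1+r))^n] / (r − g) = 20,300 × [1 − ((1+0.0114)/(1+r))^48] / (r − 0.0114) = $815,490.17.

$815,490.17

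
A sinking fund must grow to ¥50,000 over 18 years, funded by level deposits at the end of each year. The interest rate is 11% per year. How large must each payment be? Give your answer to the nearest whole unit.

Level ordinary annuity; solve FV = PMT × [((1+r)^n − 1)/r] for PMT.
Periodic rate r = 0.11 per year.
With n = 18: PMT = 50,000 / ([((1+r)^n − 1)/r]) = ¥992

¥992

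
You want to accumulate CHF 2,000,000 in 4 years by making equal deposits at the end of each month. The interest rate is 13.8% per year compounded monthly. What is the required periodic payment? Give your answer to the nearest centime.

CHF 31,452.51

Level ordinary annuity; solve FV = PMT × [((1+r)^n − 1)/r] for PMT.
Periodic rate r = 0.138/12 per month; n is counted in months.
With n = 48: PMT = 2,000,000 / ([((1+r)^n − 1)/r]) = CHF 31,452.51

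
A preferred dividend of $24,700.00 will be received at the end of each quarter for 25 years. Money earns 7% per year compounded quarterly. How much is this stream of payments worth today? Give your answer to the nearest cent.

This is an ordinary annuity: 100 payments of $24,700.00 at the end of each quarter.
Periodic rate r = 0.07/4 per quarter; n is counted in quarters.
PV = PMT × [(1 − (1+r)^−n)/r] = 24,700 × [1 − (1+r)^−100] / r = $1,162,418.38

$1,162,418.38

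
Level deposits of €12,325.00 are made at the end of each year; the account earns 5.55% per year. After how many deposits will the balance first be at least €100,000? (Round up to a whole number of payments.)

Periodic rate r = 0.0555 per year.
Ordinary annuity FV: 100,000 = 12,325 × [((1+r)^n − 1)/r].
(1+r)^n = 1 + 100,000 × r / 12,325, so n = ln(1 + 100,000·r/12,325) / ln(1+r) = 6.88.
Round up to a whole number of payments: n = 7.

7 payments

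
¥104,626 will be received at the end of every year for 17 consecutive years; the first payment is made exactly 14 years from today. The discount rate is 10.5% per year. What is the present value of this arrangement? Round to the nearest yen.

¥222,267

Ordinary annuity of 17 payments, first payment at period 14.
Periodic rate r = 0.105 per year.
The ordinary-annuity PV formula values the stream one period before the first payment (period 13); discount that back 13 periods:
PV₀ = 104,626 × [1 − (1+r)^−17] / r × (1+r)^−13 = ¥222,267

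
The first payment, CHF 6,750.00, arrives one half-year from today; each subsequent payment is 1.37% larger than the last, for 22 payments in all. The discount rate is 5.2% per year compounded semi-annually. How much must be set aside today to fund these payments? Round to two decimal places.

CHF 127,894.42

Periodic rate r = 0.052/2 per half-year; n is counted in half-years.
Growing ordinary annuity: PV = PMT₁ × [1 − ((1+g)/(1+r))^n] / (r − g) = 6,750 × [1 − ((1+0.0137)/(1+r))^22] / (r − 0.0137) = CHF 127,894.42.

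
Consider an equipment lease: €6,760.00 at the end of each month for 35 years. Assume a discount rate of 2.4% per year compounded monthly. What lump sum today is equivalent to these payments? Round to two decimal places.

€1,919,593.84

This is an ordinary annuity: 420 payments of €6,760.00 at the end of each month.
Periodic rate r = 0.024/12 per month; n is counted in months.
PV = PMT × [(1 − (1+r)^−n)/r] = 6,760 × [1 − (1+r)^−420] / r = €1,919,593.84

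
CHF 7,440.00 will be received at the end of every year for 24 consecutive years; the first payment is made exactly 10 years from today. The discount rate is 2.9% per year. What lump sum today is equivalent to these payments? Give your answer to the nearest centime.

CHF 98,474.51

Ordinary annuity of 24 payments, first payment at period 10.
Periodic rate r = 0.029 per year.
The ordinary-annuity PV formula values the stream one period before the first payment (period 9); discount that back 9 periods:
PV₀ = 7,440 × [1 − (1+r)^−24] / r × (1+r)^−9 = CHF 98,474.51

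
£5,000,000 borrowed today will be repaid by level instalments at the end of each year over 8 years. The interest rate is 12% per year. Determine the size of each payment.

Level ordinary annuity; solve PV = PMT × [(1 − (1+r)^−n)/r] for PMT.
Periodic rate r = 0.12 per year.
With n = 8: PMT = 5,000,000 / ([(1 − (1+r)^−n)/r]) = £1,006,514.21

£1,006,514.21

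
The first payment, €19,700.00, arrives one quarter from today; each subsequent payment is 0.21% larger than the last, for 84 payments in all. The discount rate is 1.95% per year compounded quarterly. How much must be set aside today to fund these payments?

Periodic rate r = 0.0195/4 per quarter; n is counted in quarters.
Growing ordinary annuity: PV = PMT₁ × [1 − ((1+g)/(1+r))^n] / (r − g) = 19,700 × [1 − ((1+0.0021)/(1+r))^84] / (r − 0.0021) = €1,471,528.43.

€1,471,528.43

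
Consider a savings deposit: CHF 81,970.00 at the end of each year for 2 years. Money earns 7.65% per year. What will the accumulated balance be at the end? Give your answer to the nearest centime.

CHF 170,210.71

This is an ordinary annuity: 2 deposits of CHF 81,970.00 at the end of each year.
Periodic rate r = 0.0765 per year.
FV = PMT × [((1+r)^n − 1)/r] = 81,970 × [(1+r)^2 − 1] / r = CHF 170,210.71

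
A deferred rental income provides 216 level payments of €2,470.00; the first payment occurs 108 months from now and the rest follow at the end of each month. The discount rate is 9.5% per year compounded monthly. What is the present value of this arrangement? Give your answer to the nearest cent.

Ordinary annuity of 216 payments, first payment at period 108.
Periodic rate r = 0.095/12 per month; n is counted in months.
The ordinary-annuity PV formula values the stream one period before the first payment (period 107); discount that back 107 periods:
PV₀ = 2,470 × [1 − (1+r)^−216] / r × (1+r)^−107 = €109,755.50

€109,755.50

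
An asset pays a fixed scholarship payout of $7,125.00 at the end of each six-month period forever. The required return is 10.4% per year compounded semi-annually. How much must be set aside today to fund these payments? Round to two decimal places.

Periodic rate r = 0.104/2 per half-year.
Level perpetuity: PV = PMT / r = 7,125 / (0.104/2) = $137,019.23.

$137,019.23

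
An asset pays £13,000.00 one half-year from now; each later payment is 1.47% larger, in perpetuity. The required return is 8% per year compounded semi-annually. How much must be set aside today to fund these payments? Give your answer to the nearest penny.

Periodic rate r = 0.08/2 per half-year.
Growing perpetuity (Gordon): PV = PMT₁ / (r − g) = 13,000 / (r − 0.0147) = £513,833.99.

£513,833.99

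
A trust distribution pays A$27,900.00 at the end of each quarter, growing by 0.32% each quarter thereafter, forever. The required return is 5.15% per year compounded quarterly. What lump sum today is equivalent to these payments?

Periodic rate r = 0.0515/4 per quarter.
Growing perpetuity (Gordon): PV = PMT₁ / (r − g) = 27,900 / (r − 0.0032) = A$2,883,720.93.

A$2,883,720.93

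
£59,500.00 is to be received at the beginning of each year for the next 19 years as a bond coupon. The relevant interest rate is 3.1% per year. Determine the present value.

This is an annuity due: 19 payments of £59,500.00 at the beginning of each year.
Periodic rate r = 0.031 per year.
PV = PMT × [(1 − (1+r)^−n)/r] × (1+r) = 59,500 × [1 − (1+r)^−19] / r × (1+r) = £870,958.07

£870,958.07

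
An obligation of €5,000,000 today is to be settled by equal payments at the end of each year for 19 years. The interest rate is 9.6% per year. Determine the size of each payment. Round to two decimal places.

Level ordinary annuity; solve PV = PMT × [(1 − (1+r)^−n)/r] for PMT.
Periodic rate r = 0.096 per year.
With n = 19: PMT = 5,000,000 / ([(1 − (1+r)^−n)/r]) = €581,977.87

€581,977.87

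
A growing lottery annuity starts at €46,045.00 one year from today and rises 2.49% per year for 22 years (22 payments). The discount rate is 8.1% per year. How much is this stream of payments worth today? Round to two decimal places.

€566,641.60

Periodic rate r = 0.081 per year.
Growing ordinary annuity: PV = PMT₁ × [1 − ((1+g)/(1+r))^n] / (r − g) = 46,045 × [1 − ((1+0.0249)/(1+r))^22] / (r − 0.0249) = €566,641.60.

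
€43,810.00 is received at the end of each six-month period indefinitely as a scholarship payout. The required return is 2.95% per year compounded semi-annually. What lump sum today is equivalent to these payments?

€2,970,169.49

Periodic rate r = 0.0295/2 per half-year.
Level perpetuity: PV = PMT / r = 43,810 / (0.0295/2) = €2,970,169.49.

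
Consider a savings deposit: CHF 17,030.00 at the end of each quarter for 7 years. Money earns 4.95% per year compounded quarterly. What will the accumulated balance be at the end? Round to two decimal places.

CHF 565,747.84

This is an ordinary annuity: 28 deposits of CHF 17,030.00 at the end of each quarter.
Periodic rate r = 0.0495/4 per quarter; n is counted in quarters.
FV = PMT × [((1+r)^n − 1)/r] = 17,030 × [(1+r)^28 − 1] / r = CHF 565,747.84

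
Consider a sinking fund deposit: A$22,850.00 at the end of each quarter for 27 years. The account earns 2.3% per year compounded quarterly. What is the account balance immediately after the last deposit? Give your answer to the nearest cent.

This is an ordinary annuity: 108 deposits of A$22,850.00 at the end of each quarter.
Periodic rate r = 0.023/4 per quarter; n is counted in quarters.
FV = PMT × [((1+r)^n − 1)/r] = 22,850 × [(1+r)^108 − 1] / r = A$3,407,556.19

A$3,407,556.19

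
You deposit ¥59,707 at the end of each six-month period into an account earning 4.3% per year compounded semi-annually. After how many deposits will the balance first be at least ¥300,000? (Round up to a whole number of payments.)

Periodic rate r = 0.043/2 per half-year; n is counted in half-years.
Ordinary annuity FV: 300,000 = 59,707 × [((1+r)^n − 1)/r].
(1+r)^n = 1 + 300,000 × r / 59,707, so n = ln(1 + 300,000·r/59,707) / ln(1+r) = 4.82.
Round up to a whole number of payments: n = 5.

5 payments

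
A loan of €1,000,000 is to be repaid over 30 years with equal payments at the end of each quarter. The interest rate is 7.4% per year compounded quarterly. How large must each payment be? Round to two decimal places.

Level ordinary annuity; solve PV = PMT × [(1 − (1+r)^−n)/r] for PMT.
Periodic rate r = 0.074/4 per quarter; n is counted in quarters.
With n = 120: PMT = 1,000,000 / ([(1 − (1+r)^−n)/r]) = €20,806.03

€20,806.03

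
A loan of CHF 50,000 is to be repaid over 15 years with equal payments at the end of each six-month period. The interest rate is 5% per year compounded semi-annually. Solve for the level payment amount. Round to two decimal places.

CHF 2,388.88

Level ordinary annuity; solve PV = PMT × [(1 − (1+r)^−n)/r] for PMT.
Periodic rate r = 0.05/2 per half-year; n is counted in half-years.
With n = 30: PMT = 50,000 / ([(1 − (1+r)^−n)/r]) = CHF 2,388.88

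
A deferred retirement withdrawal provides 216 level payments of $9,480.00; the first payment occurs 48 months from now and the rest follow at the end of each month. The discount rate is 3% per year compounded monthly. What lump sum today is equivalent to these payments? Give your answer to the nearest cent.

$1,405,696.30

Ordinary annuity of 216 payments, first payment at period 48.
Periodic rate r = 0.03/12 per month; n is counted in months.
The ordinary-annuity PV formula values the stream one period before the first payment (period 47); discount that back 47 periods:
PV₀ = 9,480 × [1 − (1+r)^−216] / r × (1+r)^−47 = $1,405,696.30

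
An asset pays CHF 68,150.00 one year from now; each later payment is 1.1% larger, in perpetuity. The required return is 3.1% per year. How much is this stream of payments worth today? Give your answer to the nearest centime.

Periodic rate r = 0.031 per year.
Growing perpetuity (Gordon): PV = PMT₁ / (r − g) = 68,150 / (r − 0.011) = CHF 3,407,500.00.

CHF 3,407,500.00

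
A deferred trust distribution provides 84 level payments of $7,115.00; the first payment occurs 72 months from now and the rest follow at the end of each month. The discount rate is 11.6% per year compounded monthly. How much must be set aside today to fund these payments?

$206,063.30

Ordinary annuity of 84 payments, first payment at period 72.
Periodic rate r = 0.116/12 per month; n is counted in months.
The ordinary-annuity PV formula values the stream one period before the first payment (period 71); discount that back 71 periods:
PV₀ = 7,115 × [1 − (1+r)^−84] / r × (1+r)^−71 = $206,063.30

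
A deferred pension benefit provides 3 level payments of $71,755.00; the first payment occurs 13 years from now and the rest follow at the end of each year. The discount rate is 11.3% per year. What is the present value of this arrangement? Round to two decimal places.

Ordinary annuity of 3 payments, first payment at period 13.
Periodic rate r = 0.113 per year.
The ordinary-annuity PV formula values the stream one period before the first payment (period 12); discount that back 12 periods:
PV₀ = 71,755 × [1 − (1+r)^−3] / r × (1+r)^−12 = $48,272.39

$48,272.39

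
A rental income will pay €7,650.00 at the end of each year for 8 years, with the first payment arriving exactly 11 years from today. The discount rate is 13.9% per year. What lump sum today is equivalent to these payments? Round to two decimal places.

€9,689.34

Ordinary annuity of 8 payments, first payment at period 11.
Periodic rate r = 0.139 per year.
The ordinary-annuity PV formula values the stream one period before the first payment (period 10); discount that back 10 periods:
PV₀ = 7,650 × [1 − (1+r)^−8] / r × (1+r)^−10 = €9,689.34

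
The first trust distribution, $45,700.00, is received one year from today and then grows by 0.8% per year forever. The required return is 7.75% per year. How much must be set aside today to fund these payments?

$657,553.96

Periodic rate r = 0.0775 per year.
Growing perpetuity (Gordon): PV = PMT₁ / (r − g) = 45,700 / (r − 0.008) = $657,553.96.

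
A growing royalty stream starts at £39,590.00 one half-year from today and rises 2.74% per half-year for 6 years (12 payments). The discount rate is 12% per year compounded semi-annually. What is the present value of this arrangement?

Periodic rate r = 0.12/2 per half-year; n is counted in half-years.
Growing ordinary annuity: PV = PMT₁ × [1 − ((1+g)/(1+r))^n] / (r − g) = 39,590 × [1 − ((1+0.0274)/(1+r))^12] / (r − 0.0274) = £379,636.76.

£379,636.76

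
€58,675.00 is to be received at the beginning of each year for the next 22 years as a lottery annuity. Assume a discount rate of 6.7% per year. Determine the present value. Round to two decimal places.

This is an annuity due: 22 payments of €58,675.00 at the beginning of each year.
Periodic rate r = 0.067 per year.
PV = PMT × [(1 − (1+r)^−n)/r] × (1+r) = 58,675 × [1 − (1+r)^−22] / r × (1+r) = €710,071.57

€710,071.57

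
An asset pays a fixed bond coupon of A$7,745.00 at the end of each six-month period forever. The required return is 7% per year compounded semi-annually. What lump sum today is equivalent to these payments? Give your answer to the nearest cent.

A$221,285.71

Periodic rate r = 0.07/2 per half-year.
Level perpetuity: PV = PMT / r = 7,745 / (0.07/2) = A$221,285.71.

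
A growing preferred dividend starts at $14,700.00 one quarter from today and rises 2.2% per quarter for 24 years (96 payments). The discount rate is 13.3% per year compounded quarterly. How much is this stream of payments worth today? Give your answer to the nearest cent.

Periodic rate r = 0.133/4 per quarter; n is counted in quarters.
Growing ordinary annuity: PV = PMT₁ × [1 − ((1+g)/(1+r))^n] / (r − g) = 14,700 × [1 − ((1+0.022)/(1+r))^96] / (r − 0.022) = $849,861.43.

$849,861.43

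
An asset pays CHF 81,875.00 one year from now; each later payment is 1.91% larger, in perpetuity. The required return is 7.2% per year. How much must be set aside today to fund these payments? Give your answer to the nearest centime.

Periodic rate r = 0.072 per year.
Growing perpetuity (Gordon): PV = PMT₁ / (r − g) = 81,875 / (r − 0.0191) = CHF 1,547,731.57.

CHF 1,547,731.57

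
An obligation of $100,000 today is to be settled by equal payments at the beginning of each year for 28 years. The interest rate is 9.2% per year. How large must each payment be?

Level annuity due; solve PV = PMT × [(1 − (1+r)^−n)/r] × (1+r) for PMT.
Periodic rate r = 0.092 per year.
With n = 28: PMT = 100,000 / ([(1 − (1+r)^−n)/r] × (1+r)) = $9,208.23

$9,208.23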